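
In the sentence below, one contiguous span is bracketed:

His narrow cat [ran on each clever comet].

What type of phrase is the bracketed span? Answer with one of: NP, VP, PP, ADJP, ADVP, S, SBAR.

The bracketed span "ran on each clever comet" is headed by "ran", making it a verb phrase (VP).

VP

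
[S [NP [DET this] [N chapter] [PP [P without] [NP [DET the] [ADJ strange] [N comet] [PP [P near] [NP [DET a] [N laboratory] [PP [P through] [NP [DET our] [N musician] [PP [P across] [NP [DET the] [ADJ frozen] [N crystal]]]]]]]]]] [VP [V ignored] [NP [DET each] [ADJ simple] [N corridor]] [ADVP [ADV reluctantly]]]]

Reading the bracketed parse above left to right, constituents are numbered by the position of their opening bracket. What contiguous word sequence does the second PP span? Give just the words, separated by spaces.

near a laboratory through our musician across the frozen crystal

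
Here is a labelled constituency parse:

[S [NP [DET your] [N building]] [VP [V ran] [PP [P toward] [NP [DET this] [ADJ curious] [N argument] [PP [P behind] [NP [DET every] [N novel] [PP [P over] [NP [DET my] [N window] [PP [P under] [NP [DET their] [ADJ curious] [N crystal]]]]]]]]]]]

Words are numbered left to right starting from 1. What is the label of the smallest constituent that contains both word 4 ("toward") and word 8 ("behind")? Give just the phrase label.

Word 4 lies under S → VP → PP → P; word 8 lies under S → VP → PP → NP → PP → P. The lowest shared node is the PP.

PP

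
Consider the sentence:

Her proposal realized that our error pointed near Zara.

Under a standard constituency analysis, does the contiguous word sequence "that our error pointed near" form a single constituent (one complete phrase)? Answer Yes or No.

"that" belongs to the complementizer "that" while "near" belongs to the clause "our error pointed near Zara"; a span that runs across that boundary is not a single phrase.

No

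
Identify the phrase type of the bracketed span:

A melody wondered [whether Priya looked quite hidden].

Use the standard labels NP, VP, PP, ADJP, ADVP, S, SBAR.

"whether" is the head of the bracketed span, so the span is a subordinate clause: SBAR.

SBAR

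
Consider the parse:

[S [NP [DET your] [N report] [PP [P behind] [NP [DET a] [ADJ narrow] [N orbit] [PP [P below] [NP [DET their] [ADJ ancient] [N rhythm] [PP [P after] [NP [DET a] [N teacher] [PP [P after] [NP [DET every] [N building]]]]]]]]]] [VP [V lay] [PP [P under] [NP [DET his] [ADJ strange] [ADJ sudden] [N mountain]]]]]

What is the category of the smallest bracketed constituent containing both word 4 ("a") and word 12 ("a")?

NP

The smallest bracket enclosing both words is [NP a narrow orbit below their ancient rhythm after a teacher after every building], so the label is NP.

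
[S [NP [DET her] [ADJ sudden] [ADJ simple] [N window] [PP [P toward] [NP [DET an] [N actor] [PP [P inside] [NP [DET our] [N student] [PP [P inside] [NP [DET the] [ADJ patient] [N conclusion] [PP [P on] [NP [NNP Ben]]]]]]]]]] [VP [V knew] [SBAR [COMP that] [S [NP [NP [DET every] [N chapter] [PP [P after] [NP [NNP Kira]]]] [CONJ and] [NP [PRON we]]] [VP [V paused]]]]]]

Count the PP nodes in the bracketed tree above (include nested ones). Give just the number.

Scanning left to right, an opening `[PP` appears at word positions 5, 8, 11, 15, 21 — 5 in total.

5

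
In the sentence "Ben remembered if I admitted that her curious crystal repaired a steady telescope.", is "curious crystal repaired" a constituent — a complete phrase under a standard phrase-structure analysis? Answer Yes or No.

No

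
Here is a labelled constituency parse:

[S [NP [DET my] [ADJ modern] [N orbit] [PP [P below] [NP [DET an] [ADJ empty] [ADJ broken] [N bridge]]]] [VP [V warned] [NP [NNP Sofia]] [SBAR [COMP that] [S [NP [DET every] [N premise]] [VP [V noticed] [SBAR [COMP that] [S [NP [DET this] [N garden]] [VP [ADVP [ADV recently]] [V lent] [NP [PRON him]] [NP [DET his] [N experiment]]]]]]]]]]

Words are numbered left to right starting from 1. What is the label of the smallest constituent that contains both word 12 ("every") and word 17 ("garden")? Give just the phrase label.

S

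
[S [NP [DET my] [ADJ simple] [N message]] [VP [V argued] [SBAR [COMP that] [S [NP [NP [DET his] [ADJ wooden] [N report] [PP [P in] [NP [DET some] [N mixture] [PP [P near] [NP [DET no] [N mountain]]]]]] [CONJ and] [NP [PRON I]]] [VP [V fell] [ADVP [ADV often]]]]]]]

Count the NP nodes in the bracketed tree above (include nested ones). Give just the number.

6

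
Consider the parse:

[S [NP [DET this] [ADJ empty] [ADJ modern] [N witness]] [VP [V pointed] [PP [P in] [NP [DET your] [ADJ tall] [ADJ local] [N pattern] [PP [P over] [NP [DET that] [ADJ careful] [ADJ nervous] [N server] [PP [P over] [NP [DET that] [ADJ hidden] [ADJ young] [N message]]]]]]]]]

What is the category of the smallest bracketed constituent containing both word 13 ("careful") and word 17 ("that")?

NP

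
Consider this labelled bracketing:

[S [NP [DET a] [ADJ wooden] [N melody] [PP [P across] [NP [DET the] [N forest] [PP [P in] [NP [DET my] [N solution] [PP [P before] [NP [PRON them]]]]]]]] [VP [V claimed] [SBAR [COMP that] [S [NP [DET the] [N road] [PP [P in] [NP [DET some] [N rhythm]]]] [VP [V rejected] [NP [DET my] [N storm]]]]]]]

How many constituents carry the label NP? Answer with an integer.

The NP constituents are: [NP a wooden melody across the forest in my solution before them]; [NP the forest in my solution before them]; [NP my solution before them]; [NP them]; [NP the road in some rhythm]; [NP some rhythm] …. Total: 7.

7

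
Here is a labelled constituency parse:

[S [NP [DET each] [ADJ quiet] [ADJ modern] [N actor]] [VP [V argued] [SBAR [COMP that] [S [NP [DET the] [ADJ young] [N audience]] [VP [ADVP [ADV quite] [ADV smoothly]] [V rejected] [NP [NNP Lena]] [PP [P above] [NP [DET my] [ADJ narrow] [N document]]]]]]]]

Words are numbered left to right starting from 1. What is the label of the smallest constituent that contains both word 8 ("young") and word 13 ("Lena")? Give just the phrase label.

S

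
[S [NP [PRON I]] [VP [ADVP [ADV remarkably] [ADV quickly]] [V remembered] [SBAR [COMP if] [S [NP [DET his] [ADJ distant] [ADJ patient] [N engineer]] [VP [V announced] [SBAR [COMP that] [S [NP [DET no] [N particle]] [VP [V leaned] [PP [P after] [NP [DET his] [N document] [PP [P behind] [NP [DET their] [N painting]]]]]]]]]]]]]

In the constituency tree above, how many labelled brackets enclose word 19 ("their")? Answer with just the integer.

13

Path from the root down to the word: S → VP → SBAR → S → VP → SBAR → S → VP → PP → NP → PP → NP → DET. That is 13 enclosing brackets.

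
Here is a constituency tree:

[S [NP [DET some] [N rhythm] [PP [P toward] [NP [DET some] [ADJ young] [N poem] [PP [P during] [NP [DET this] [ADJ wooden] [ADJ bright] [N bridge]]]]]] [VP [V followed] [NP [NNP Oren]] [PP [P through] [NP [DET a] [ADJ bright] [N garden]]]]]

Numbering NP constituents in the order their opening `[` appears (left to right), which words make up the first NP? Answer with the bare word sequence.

Opening `[NP` markers occur at word positions 1, 4, 8, 13, 15; the first of these opens the constituent [NP some rhythm toward some young poem during this wooden bright bridge].

some rhythm toward some young poem during this wooden bright bridge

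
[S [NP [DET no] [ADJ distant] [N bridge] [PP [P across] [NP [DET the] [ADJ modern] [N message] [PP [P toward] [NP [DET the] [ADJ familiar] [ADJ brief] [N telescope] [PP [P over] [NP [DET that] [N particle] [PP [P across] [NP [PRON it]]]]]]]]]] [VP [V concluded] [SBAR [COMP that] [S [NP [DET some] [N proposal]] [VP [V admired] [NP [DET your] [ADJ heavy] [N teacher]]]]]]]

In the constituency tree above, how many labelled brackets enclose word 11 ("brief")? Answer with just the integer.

7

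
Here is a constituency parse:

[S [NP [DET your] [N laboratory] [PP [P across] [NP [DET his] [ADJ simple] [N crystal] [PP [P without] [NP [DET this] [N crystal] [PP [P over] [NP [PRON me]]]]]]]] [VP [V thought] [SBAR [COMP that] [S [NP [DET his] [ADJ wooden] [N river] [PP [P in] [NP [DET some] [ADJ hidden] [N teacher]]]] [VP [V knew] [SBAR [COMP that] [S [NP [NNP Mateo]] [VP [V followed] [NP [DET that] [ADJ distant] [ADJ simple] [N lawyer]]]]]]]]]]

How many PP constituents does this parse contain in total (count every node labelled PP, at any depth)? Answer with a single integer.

4

Scanning left to right, an opening `[PP` appears at word positions 3, 7, 10, 17 — 4 in total.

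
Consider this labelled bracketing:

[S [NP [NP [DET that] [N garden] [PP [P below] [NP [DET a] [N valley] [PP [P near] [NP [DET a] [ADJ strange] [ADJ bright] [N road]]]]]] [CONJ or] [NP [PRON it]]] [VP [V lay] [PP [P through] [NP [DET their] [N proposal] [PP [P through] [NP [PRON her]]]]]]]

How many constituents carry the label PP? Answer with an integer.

4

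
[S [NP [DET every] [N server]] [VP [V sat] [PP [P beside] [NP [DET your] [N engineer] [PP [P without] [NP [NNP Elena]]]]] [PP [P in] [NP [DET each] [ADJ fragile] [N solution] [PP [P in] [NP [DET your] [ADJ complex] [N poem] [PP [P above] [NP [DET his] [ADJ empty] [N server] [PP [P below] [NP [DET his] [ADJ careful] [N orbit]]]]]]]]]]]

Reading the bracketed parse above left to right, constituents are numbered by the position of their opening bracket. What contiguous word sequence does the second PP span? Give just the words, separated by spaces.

without Elena

The PP opening brackets appear, in order, over: "beside your engineer without Elena"; "without Elena"; "in each fragile solution in your complex poem above his empty server below his careful orbit"; "in your complex poem above his empty server below his careful orbit"; "above his empty server below his careful orbit"; "below his careful orbit". The second one spans "without Elena".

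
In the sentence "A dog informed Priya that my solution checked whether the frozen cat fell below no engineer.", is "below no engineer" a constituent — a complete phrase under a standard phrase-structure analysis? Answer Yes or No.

The sequence corresponds to a single PP node — the prepositional phrase "below no engineer".

Yes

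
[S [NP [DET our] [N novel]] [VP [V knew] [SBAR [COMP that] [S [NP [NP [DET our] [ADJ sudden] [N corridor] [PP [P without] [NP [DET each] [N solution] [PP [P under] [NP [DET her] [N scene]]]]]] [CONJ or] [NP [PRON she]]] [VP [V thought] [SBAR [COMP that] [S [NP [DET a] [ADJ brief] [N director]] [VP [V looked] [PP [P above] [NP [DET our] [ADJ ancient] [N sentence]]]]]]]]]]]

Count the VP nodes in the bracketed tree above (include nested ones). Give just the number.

3

The VP constituents are: [VP knew that our sudden corridor without each solution under her scene or she thought that a brief director looked above our ancient sentence]; [VP thought that a brief director looked above our ancient sentence]; [VP looked above our ancient sentence]. Total: 3.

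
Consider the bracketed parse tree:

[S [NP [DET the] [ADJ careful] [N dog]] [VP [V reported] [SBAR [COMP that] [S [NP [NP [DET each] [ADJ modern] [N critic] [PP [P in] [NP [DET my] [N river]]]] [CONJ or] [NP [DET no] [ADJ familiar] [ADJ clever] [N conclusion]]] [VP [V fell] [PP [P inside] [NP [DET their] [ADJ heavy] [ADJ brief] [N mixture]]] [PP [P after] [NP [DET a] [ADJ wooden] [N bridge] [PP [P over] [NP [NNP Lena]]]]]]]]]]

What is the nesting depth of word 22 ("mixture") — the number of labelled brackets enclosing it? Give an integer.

8

The word sits inside N, which is inside NP, inside PP, inside VP, inside S, inside SBAR, inside VP, inside S — 8 brackets in all.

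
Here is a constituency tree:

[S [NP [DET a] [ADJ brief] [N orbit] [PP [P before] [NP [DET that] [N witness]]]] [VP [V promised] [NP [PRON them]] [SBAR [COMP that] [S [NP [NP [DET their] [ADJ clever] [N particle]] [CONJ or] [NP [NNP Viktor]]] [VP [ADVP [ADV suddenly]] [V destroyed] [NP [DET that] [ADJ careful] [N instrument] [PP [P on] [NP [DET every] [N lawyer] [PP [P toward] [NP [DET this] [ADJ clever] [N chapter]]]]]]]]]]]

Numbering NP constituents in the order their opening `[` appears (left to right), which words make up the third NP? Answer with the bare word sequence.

them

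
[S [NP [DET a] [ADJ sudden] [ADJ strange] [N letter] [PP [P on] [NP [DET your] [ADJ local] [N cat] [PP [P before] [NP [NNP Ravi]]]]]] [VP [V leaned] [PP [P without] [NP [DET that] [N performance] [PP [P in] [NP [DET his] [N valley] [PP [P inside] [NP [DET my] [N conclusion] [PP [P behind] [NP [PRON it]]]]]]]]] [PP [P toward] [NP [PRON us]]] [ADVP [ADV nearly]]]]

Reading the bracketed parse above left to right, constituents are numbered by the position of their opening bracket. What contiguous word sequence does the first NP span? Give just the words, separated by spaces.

The NP opening brackets appear, in order, over: "a sudden strange letter on your local cat before Ravi"; "your local cat before Ravi"; "Ravi"; "that performance in his valley inside my conclusion behind it"; "his valley inside my conclusion behind it"; "my conclusion behind it"; "it"; "us". The first one spans "a sudden strange letter on your local cat before Ravi".

a sudden strange letter on your local cat before Ravi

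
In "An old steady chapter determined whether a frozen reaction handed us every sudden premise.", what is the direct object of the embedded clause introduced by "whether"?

The verb of the embedded clause introduced by "whether" is "handed"; its direct object is the NP "every sudden premise".

every sudden premise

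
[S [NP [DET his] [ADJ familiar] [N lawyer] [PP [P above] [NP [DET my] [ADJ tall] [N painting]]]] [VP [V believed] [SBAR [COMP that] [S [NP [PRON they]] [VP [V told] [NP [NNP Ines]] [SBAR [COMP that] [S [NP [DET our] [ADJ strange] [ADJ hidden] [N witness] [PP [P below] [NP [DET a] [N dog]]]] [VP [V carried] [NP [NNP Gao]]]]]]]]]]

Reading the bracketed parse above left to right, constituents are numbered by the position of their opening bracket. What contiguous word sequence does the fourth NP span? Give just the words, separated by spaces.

Ines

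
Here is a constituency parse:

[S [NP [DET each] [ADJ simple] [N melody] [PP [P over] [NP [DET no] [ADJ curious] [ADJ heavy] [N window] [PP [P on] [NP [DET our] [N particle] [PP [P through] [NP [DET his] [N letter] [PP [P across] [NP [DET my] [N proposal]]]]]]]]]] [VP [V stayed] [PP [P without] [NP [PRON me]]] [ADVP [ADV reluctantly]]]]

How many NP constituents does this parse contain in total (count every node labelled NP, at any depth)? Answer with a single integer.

6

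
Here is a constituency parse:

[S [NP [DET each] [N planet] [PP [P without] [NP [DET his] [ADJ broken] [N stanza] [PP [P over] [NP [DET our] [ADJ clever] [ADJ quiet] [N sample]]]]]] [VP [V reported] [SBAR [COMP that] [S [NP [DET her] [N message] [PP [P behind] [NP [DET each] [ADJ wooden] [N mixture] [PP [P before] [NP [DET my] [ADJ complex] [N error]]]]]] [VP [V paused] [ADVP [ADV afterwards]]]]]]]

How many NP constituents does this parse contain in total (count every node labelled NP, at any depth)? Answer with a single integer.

Listing each NP by its span: [NP each planet without his broken stanza over our clever quiet sample]; [NP his broken stanza over our clever quiet sample]; [NP our clever quiet sample]; [NP her message behind each wooden mixture before my complex error]; [NP each wooden mixture before my complex error]; [NP my complex error] — that makes 6.

6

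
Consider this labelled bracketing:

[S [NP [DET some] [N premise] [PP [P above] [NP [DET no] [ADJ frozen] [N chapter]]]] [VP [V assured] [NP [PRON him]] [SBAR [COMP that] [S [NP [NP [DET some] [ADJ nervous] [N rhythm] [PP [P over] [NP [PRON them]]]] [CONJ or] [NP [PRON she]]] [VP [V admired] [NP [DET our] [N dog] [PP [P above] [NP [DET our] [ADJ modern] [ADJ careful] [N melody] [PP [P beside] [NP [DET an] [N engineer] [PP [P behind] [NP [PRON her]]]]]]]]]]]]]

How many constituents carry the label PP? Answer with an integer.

5

The PP constituents are: [PP above no frozen chapter]; [PP over them]; [PP above our modern careful melody beside an engineer behind her]; [PP beside an engineer behind her]; [PP behind her]. Total: 5.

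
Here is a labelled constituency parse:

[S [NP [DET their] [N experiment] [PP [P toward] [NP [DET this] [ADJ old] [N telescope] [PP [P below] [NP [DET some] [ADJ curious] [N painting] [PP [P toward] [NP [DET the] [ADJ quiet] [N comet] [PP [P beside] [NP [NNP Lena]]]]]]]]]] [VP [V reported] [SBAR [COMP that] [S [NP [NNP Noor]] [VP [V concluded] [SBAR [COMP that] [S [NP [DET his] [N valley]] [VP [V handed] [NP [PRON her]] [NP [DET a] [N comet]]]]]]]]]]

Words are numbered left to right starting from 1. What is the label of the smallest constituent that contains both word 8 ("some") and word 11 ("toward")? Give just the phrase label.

NP

The smallest bracket enclosing both words is [NP some curious painting toward the quiet comet beside Lena], so the label is NP.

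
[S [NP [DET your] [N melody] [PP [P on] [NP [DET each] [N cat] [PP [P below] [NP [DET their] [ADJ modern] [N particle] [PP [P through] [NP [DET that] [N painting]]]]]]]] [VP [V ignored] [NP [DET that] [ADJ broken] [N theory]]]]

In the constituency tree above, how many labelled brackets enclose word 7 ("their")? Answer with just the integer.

7

Counting open brackets not yet closed at "their": [S [NP [PP [NP [PP [NP [DET = 7.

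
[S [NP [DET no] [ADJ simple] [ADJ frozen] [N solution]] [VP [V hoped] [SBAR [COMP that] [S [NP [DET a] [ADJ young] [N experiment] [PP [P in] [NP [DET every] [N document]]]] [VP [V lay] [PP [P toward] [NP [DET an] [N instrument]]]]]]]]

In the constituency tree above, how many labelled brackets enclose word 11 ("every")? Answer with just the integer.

8

The word sits inside DET, which is inside NP, inside PP, inside NP, inside S, inside SBAR, inside VP, inside S — 8 brackets in all.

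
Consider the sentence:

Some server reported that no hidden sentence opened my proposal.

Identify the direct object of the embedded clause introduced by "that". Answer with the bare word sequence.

my proposal

Within the embedded clause introduced by "that", the direct object of "opened" is "my proposal".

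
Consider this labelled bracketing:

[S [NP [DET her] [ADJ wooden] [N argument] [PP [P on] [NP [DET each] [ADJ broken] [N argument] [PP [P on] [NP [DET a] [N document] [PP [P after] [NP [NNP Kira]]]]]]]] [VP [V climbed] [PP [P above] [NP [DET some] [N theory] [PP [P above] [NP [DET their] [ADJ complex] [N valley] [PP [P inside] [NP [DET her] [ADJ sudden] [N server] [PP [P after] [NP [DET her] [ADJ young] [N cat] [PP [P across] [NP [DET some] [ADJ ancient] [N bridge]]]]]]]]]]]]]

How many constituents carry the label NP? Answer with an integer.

9

The NP constituents are: [NP her wooden argument on each broken argument on a document after Kira]; [NP each broken argument on a document after Kira]; [NP a document after Kira]; [NP Kira]; [NP some theory above their complex valley inside her sudden server after her young cat across some ancient bridge]; [NP their complex valley inside her sudden server after her young cat across some ancient bridge] …. Total: 9.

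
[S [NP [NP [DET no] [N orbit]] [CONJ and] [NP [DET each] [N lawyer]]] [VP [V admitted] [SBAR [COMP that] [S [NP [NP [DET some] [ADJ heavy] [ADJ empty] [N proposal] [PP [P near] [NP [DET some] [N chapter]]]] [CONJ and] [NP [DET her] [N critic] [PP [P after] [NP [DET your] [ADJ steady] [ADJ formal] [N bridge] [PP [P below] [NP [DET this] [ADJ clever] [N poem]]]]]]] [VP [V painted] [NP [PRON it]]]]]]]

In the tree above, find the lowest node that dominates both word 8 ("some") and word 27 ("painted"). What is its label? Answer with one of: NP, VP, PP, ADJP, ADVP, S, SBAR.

S

The smallest bracket enclosing both words is [S some heavy empty proposal near some chapter and her critic after your steady formal bridge below this clever poem painted it], so the label is S.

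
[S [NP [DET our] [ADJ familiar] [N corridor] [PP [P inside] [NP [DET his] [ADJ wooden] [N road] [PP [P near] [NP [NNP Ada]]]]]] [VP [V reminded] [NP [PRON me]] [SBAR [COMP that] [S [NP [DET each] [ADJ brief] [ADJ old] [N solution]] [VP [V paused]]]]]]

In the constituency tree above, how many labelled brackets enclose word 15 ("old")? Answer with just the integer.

6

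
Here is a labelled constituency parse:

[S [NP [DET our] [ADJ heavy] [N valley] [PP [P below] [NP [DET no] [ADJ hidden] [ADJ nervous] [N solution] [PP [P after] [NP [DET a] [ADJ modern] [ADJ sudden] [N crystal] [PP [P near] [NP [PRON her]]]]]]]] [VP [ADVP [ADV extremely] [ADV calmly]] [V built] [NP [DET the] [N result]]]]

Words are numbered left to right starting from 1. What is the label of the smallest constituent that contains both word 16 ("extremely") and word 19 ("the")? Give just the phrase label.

VP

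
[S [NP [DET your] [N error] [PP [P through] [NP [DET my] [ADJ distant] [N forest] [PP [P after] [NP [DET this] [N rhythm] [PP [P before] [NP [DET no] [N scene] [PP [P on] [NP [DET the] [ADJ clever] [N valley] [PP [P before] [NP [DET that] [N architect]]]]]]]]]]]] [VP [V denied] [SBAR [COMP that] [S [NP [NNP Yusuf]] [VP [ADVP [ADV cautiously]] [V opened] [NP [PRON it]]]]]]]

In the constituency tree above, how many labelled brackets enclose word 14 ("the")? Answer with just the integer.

11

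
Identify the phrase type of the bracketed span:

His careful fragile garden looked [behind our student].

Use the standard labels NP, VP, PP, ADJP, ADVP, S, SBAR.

The span is built around the preposition "behind" — a prepositional phrase (PP).

PP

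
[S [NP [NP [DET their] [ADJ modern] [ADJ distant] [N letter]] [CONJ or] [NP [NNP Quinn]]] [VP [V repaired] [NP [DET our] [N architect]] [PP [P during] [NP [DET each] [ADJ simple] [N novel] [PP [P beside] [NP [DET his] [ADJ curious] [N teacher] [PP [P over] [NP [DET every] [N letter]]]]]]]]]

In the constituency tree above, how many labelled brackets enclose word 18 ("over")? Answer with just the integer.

Counting open brackets not yet closed at "over": [S [VP [PP [NP [PP [NP [PP [P = 8.

8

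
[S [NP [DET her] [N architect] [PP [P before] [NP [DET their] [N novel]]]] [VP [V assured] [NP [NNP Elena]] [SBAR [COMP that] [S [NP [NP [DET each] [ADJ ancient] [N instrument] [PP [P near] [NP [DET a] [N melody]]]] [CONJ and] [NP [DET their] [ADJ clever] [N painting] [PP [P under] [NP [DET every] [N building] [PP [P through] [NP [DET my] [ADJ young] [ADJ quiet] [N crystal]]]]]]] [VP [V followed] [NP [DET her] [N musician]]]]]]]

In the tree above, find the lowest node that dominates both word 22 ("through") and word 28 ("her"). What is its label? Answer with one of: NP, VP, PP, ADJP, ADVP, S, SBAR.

S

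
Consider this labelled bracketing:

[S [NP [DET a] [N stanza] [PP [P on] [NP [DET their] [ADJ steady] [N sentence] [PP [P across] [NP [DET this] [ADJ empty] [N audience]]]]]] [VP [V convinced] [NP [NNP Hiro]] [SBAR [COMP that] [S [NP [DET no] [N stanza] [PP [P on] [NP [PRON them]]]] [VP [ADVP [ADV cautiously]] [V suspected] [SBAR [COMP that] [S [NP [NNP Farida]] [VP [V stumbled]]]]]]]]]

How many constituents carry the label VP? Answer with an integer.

3

Scanning left to right, an opening `[VP` appears at word positions 11, 18, 22 — 3 in total.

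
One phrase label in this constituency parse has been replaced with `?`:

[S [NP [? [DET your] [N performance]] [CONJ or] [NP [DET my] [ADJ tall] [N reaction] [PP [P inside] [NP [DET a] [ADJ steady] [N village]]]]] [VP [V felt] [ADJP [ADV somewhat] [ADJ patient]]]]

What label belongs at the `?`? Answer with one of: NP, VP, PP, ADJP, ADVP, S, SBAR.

NP

Looking at what the `?` directly dominates — DET 'your', N 'performance' — this is a noun phrase (NP).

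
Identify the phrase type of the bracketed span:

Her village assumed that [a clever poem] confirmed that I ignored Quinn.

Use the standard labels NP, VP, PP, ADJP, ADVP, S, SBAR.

NP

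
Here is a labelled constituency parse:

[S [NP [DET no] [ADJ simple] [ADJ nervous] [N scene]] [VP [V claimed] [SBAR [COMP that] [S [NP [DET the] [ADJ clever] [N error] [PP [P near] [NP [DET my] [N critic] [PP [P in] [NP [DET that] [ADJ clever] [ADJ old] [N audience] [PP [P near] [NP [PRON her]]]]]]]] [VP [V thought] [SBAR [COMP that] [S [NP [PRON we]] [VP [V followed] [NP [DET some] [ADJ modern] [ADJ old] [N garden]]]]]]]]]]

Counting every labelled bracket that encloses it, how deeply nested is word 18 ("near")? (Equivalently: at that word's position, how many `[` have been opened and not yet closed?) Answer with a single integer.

11

Counting open brackets not yet closed at "near": [S [VP [SBAR [S [NP [PP [NP [PP [NP [PP [P = 11.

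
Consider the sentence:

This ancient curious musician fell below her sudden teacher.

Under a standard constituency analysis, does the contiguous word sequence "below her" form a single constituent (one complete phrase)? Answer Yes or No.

No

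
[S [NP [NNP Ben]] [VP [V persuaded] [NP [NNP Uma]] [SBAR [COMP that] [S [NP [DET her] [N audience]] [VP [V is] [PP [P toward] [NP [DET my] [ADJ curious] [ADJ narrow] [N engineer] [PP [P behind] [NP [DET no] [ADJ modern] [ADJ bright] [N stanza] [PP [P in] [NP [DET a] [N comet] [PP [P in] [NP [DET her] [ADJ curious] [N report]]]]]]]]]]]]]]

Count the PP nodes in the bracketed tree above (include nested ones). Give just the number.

4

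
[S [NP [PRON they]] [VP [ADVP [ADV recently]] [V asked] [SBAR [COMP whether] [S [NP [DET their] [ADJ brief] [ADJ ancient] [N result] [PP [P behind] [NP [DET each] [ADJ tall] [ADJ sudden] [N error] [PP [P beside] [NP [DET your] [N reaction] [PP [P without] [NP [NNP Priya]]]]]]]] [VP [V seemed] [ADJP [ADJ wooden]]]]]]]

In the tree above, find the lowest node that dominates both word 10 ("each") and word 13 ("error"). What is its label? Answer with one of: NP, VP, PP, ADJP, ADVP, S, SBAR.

Word 10 lies under S → VP → SBAR → S → NP → PP → NP → DET; word 13 lies under S → VP → SBAR → S → NP → PP → NP → N. The lowest shared node is the NP.

NP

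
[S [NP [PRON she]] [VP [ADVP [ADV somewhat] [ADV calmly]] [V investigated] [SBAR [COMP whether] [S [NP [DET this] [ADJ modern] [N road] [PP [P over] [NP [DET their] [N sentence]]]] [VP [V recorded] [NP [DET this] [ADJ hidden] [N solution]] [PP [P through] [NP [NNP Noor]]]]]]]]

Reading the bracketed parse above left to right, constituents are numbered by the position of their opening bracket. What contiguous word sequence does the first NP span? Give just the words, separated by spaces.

The NP opening brackets appear, in order, over: "she"; "this modern road over their sentence"; "their sentence"; "this hidden solution"; "Noor". The first one spans "she".

she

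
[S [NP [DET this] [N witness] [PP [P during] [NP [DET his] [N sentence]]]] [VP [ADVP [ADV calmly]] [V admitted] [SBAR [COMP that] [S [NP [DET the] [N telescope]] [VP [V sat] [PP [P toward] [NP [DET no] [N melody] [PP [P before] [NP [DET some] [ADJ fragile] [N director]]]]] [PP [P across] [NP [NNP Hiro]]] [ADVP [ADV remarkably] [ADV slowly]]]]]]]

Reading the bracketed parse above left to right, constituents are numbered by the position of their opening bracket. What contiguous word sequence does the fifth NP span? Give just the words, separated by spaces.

some fragile director

In left-to-right order the NP constituents are "this witness during his sentence"; "his sentence"; "the telescope"; "no melody before some fragile director"; "some fragile director"; "Hiro". Number 5 is "some fragile director".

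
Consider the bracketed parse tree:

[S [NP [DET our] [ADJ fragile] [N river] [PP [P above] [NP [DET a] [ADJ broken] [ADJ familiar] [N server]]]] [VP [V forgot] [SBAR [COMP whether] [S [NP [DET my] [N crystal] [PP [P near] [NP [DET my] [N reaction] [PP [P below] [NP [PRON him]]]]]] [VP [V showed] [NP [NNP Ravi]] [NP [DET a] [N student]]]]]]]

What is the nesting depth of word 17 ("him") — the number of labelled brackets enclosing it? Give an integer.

The word sits inside PRON, which is inside NP, inside PP, inside NP, inside PP, inside NP, inside S, inside SBAR, inside VP, inside S — 10 brackets in all.

10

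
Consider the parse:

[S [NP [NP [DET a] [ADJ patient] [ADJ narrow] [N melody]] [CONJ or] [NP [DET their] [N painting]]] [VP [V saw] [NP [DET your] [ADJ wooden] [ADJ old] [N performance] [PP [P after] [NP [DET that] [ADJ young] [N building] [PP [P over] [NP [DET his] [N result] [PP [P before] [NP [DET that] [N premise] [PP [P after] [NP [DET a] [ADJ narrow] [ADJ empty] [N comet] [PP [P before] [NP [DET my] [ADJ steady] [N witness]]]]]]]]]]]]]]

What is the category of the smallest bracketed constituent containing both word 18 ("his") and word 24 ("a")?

Both words fall inside [NP his result before that premise after a narrow empty comet before my steady witness] (words 18–31), and no smaller constituent contains them both. Label: NP.

NP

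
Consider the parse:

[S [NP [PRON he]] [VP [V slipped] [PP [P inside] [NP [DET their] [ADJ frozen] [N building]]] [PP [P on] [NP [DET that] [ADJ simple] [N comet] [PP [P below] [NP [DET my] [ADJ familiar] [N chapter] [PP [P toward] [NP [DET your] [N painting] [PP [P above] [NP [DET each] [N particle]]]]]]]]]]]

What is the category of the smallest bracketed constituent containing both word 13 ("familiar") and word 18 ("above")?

NP

Both words fall inside [NP my familiar chapter toward your painting above each particle] (words 12–20), and no smaller constituent contains them both. Label: NP.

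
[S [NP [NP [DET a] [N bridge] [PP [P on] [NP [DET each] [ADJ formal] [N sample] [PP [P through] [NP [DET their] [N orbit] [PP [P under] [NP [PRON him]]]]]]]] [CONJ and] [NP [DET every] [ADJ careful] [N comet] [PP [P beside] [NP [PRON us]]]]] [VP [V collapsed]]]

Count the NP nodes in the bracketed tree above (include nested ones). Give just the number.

7

Listing each NP by its span: [NP a bridge on each formal sample through their orbit under him and every careful comet beside us]; [NP a bridge on each formal sample through their orbit under him]; [NP each formal sample through their orbit under him]; [NP their orbit under him]; [NP him]; [NP every careful comet beside us] … — that makes 7.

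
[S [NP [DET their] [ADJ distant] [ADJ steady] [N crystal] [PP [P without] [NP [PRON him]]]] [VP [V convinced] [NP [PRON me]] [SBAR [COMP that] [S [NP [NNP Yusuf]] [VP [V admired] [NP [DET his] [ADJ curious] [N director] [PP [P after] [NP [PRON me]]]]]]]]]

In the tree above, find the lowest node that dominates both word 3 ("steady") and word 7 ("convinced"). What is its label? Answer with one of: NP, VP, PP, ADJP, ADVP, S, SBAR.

Word 3 lies under S → NP → ADJ; word 7 lies under S → VP → V. The lowest shared node is the S.

S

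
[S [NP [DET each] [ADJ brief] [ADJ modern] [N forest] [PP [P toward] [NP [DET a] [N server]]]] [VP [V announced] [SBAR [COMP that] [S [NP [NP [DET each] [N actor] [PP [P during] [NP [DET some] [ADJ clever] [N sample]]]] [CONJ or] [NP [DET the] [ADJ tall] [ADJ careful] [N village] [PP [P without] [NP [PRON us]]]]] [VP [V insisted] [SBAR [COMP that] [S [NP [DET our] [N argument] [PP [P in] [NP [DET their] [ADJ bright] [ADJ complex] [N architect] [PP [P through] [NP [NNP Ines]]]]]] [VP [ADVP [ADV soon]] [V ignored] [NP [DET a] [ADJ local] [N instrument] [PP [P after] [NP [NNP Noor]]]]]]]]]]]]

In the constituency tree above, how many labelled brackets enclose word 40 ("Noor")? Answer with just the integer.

12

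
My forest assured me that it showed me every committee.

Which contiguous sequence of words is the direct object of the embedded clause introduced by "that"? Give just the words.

every committee

The verb of the embedded clause introduced by "that" is "showed"; its direct object is the NP "every committee".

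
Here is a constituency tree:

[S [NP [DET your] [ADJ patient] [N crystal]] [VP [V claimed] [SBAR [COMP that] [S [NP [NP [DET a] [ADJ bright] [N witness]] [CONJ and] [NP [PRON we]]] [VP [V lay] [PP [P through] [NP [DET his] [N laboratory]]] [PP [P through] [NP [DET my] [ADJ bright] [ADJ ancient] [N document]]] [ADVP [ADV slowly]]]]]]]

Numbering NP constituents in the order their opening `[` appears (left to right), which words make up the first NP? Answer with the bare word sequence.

Opening `[NP` markers occur at word positions 1, 6, 6, 10, 13, 16; the first of these opens the constituent [NP your patient crystal].

your patient crystal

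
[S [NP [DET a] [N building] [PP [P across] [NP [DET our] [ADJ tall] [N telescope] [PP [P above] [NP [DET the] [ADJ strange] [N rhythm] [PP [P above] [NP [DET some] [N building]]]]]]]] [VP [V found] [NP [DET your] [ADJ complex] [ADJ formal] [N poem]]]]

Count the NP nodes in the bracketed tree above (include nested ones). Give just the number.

Scanning left to right, an opening `[NP` appears at word positions 1, 4, 8, 12, 15 — 5 in total.

5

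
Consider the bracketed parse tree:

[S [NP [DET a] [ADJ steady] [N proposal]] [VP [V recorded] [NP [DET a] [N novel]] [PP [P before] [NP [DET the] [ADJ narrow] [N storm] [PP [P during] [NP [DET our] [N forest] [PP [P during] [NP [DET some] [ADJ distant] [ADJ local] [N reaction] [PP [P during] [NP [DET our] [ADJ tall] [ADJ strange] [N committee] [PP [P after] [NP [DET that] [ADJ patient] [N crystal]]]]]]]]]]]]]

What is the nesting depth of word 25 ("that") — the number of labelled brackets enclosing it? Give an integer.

Path from the root down to the word: S → VP → PP → NP → PP → NP → PP → NP → PP → NP → PP → NP → DET. That is 13 enclosing brackets.

13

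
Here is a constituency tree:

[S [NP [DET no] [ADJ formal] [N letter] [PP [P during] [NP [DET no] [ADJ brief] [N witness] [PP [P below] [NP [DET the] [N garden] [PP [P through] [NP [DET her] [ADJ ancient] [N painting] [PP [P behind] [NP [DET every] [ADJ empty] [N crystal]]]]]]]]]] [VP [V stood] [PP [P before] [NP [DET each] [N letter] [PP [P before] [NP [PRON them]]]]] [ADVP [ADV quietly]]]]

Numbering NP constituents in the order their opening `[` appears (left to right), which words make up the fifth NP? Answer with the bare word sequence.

every empty crystal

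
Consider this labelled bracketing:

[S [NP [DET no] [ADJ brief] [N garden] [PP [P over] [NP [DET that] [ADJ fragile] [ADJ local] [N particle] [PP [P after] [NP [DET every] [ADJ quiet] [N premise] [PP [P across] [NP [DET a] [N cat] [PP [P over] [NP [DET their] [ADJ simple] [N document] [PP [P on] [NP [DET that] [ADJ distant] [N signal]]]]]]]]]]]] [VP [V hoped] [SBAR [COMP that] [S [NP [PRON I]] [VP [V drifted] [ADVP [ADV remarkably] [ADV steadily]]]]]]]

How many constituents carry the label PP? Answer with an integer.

5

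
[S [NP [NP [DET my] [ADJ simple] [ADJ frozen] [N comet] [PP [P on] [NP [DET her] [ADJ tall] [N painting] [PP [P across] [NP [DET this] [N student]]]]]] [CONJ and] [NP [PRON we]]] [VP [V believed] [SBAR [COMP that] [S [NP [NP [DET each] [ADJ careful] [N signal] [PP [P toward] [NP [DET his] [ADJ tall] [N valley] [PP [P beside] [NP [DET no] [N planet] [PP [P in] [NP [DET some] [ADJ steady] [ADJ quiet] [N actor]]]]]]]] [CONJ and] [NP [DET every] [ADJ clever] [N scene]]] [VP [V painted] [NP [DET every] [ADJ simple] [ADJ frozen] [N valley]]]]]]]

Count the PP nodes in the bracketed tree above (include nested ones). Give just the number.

5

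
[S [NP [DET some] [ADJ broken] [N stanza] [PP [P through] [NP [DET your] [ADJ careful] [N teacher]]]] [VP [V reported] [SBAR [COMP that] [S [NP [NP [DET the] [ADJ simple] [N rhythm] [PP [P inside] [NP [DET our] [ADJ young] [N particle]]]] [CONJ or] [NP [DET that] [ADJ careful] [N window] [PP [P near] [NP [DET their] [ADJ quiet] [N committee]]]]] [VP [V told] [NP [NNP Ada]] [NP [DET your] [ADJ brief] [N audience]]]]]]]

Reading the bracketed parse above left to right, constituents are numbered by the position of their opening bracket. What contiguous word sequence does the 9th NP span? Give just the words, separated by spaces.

your brief audience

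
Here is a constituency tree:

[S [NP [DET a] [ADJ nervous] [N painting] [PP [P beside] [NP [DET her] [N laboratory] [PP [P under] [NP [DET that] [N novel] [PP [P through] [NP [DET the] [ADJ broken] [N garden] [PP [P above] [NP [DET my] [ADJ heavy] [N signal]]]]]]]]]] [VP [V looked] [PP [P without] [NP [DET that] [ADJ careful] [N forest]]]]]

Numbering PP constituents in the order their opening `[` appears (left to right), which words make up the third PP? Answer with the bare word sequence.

through the broken garden above my heavy signal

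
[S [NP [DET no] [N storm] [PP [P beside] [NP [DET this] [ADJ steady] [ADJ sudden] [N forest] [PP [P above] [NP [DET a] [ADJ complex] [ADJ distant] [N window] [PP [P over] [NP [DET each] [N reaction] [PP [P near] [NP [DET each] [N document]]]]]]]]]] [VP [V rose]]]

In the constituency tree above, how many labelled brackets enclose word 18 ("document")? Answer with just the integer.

11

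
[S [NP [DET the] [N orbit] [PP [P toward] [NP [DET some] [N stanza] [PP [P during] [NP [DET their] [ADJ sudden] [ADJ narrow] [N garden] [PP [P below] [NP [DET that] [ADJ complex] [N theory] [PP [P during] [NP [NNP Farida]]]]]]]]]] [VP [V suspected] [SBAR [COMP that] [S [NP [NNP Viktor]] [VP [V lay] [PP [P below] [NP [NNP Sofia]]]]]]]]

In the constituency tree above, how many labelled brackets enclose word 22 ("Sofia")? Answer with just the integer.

8

Counting open brackets not yet closed at "Sofia": [S [VP [SBAR [S [VP [PP [NP [NNP = 8.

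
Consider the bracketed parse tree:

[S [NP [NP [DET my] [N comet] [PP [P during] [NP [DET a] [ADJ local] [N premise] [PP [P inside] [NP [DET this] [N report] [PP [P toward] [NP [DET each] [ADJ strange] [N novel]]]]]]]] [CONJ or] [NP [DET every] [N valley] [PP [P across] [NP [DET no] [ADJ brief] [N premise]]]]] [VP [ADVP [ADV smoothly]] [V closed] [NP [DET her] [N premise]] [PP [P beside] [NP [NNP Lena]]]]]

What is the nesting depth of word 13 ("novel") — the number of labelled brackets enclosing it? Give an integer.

The word sits inside N, which is inside NP, inside PP, inside NP, inside PP, inside NP, inside PP, inside NP, inside NP, inside S — 10 brackets in all.

10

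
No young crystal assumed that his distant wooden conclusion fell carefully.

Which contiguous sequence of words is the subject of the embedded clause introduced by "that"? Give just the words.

In the embedded clause introduced by "that" the verb is "fell"; the NP preceding it, "his distant wooden conclusion", is the subject.

his distant wooden conclusion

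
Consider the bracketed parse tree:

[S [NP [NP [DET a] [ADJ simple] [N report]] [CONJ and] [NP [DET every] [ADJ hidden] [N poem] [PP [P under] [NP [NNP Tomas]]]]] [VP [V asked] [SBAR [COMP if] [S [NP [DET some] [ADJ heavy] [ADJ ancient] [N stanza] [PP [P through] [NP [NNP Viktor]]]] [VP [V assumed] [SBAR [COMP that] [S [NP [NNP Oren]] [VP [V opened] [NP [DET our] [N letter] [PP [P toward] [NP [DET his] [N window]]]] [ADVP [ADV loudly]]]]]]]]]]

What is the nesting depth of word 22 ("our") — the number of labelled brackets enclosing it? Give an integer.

10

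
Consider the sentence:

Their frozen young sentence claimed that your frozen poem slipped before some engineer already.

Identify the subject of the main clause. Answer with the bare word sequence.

In the main clause the verb is "claimed"; the NP preceding it, "their frozen young sentence", is the subject.

their frozen young sentence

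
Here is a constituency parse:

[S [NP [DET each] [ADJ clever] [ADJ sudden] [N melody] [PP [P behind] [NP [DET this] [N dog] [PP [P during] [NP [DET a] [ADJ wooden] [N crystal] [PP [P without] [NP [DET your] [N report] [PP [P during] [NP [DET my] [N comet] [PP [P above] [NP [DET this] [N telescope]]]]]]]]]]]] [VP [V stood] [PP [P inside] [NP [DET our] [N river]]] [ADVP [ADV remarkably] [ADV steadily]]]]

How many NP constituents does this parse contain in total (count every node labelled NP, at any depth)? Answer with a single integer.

Scanning left to right, an opening `[NP` appears at word positions 1, 6, 9, 13, 16, 19, 23 — 7 in total.

7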